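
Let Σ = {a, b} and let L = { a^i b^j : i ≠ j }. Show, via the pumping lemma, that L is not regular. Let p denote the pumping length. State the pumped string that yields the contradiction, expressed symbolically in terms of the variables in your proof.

a^{p+p!} b^{p+p!}

Assume L is regular. Let p be the pumping length given by the pumping lemma.
Choose w = a^p b^{p+p!}. Since p ≠ p+p!, w ∈ L; and |w| ≥ p.
By the pumping lemma, w = xyz with |xy| ≤ p and y is nonempty.
Because |xy| ≤ p and w begins with p copies of a, we have y = a^k with 1 ≤ k ≤ p.
Since 1 ≤ k ≤ p, k divides p!; set t = 1 + p!/k. Then xy^t z has p + (p!/k)·k = p + p! copies of a. Now the a-count equals the b-count, so i ≠ j fails. So xy^t z = a^{p+p!} b^{p+p!} ∉ L.
Contradiction. Therefore L is not regular.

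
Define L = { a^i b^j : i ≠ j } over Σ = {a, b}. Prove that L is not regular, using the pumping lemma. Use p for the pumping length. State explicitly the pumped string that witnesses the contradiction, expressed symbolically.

Assume L is regular. Let p be the pumping length given by the pumping lemma.
Choose w = a^p b^{p+p!}. Since p ≠ p+p!, w ∈ L; and |w| ≥ p.
By the pumping lemma, w = xyz with |xy| ≤ p and y is nonempty.
Because |xy| ≤ p and w begins with p copies of a, we have y = a^k with 1 ≤ k ≤ p.
Since 1 ≤ k ≤ p, k divides p!; set t = 1 + p!/k. Then xy^t z has p + (p!/k)·k = p + p! copies of a. Now the a-count equals the b-count, so i ≠ j fails. So xy^t z = a^{p+p!} b^{p+p!} ∉ L.
This contradicts the pumping lemma, so L is not regular.

a^{p+p!} b^{p+p!}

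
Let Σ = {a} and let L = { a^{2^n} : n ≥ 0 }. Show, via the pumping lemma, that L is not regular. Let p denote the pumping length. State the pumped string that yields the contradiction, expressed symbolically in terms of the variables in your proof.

a^{2^p+k}

Assume L is regular. Let p be the pumping length given by the pumping lemma.
Take w = a^{2^p} ∈ L with |w| = 2^p ≥ p.
The pumping lemma gives a decomposition w = xyz where |xy| ≤ p and y is nonempty.
Then y = a^k for some k with 1 ≤ k ≤ p.
Pump with i = 2: xy^2z = a^{2^p+k}. Since 1 ≤ k ≤ p < 2^p, we have 2^p < 2^p+k < 2^{p+1}, so 2^p+k is not a power of 2. So xy^2z ∉ L.
Contradiction. Therefore L is not regular.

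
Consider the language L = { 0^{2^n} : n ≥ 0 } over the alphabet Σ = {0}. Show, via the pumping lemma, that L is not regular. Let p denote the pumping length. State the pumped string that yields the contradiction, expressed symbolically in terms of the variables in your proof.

0^{2^p+k}

Suppose for contradiction that L is regular, and let p be the pumping length.
Take w = 0^{2^p} ∈ L with |w| = 2^p ≥ p.
The pumping lemma gives a decomposition w = xyz where |xy| ≤ p and |y| ≥ 1.
Then y = 0^k for some k with 1 ≤ k ≤ p.
Pump with i = 2: xy^2z = 0^{2^p+k}. Since 1 ≤ k ≤ p < 2^p, we have 2^p < 2^p+k < 2^{p+1}, so 2^p+k is not a power of 2. So xy^2z ∉ L.
This is a contradiction; hence L is not regular.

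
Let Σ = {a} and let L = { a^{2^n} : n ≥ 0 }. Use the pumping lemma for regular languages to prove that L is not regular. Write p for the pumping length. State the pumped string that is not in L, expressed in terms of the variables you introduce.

Suppose for contradiction that L is regular, and let p be the pumping length.
Take w = a^{2^p} ∈ L with |w| = 2^p ≥ p.
Write w = xyz as guaranteed by the lemma, with |xy| ≤ p and |y| ≥ 1.
Then y = a^k for some k with 1 ≤ k ≤ p.
Pump with i = 2: xy^2z = a^{2^p+k}. Since 1 ≤ k ≤ p < 2^p, we have 2^p < 2^p+k < 2^{p+1}, so 2^p+k is not a power of 2. So xy^2z ∉ L.
Contradiction. Therefore L is not regular.

a^{2^p+k}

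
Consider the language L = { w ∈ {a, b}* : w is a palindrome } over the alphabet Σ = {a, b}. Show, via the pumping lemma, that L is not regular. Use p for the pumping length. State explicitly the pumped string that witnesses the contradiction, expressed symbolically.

a^{p+k} b a^p

Assume L is regular; let p be its pumping constant.
Take w = a^p b a^p, a palindrome of length 2p+1 ≥ p.
Write w = xyz as guaranteed by the lemma, with |xy| ≤ p and y is nonempty.
The first p characters of w are a's, so xy (and hence y) consists only of a's. Write y = a^k, 1 ≤ k ≤ p.
Pump with i = 2: xy^2z = a^{p+k} b a^p. Its reverse is a^p b a^{p+k}, which differs from xy^2z since k ≥ 1. So xy^2z is not a palindrome and xy^2z ∉ L.
Contradiction. Therefore L is not regular.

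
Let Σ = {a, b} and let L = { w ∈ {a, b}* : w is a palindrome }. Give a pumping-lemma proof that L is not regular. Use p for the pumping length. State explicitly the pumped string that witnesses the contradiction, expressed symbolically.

Toward a contradiction, assume L is regular with pumping length p.
Take w = a^p b a^p, a palindrome of length 2p+1 ≥ p.
By the pumping lemma, w = xyz with |xy| ≤ p and |y| ≥ 1.
Because |xy| ≤ p and w begins with p copies of a, we have y = a^k with 1 ≤ k ≤ p.
Pump with i = 2: xy^2z = a^{p+k} b a^p. Its reverse is a^p b a^{p+k}, which differs from xy^2z since k ≥ 1. So xy^2z is not a palindrome and xy^2z ∉ L.
Contradiction. Therefore L is not regular.

a^{p+k} b a^p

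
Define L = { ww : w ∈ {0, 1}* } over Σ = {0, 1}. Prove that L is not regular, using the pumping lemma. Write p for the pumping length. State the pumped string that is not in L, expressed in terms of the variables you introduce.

Assume L is regular; let p be its pumping constant.
Take w = 0^p 1^p 0^p 1^p = uu where u = 0^p1^p; then w ∈ L and |w| = 4p ≥ p.
The pumping lemma gives a decomposition w = xyz where |xy| ≤ p and y is nonempty.
Because |xy| ≤ p and w begins with p copies of 0, we have y = 0^k with 1 ≤ k ≤ p.
Pump with i = 2: xy^2z = 0^{p+k} 1^p 0^p 1^p, of length 4p+k. Suppose this equals vv. The string starts with 0 and ends with 1, so v does too; thus the boundary between the two copies of v is a 1→0 transition. There is exactly one such transition, at position 2p+k, so |v| = 2p+k and |vv| = 4p+2k ≠ 4p+k since k ≥ 1. So xy^2z ∉ L.
Contradiction. Therefore L is not regular.

0^{p+k} 1^p 0^p 1^p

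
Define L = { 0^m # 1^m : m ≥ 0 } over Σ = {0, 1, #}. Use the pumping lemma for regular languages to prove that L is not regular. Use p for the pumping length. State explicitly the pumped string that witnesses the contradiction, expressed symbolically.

0^{p+k} # 1^p

Assume L is regular; let p be its pumping constant.
Take w = 0^p # 1^p ∈ L with |w| = 2p+1 ≥ p.
Write w = xyz as guaranteed by the lemma, with |xy| ≤ p and y is nonempty.
Since the first p symbols of w are all 0's and |xy| ≤ p, y lies entirely in the leading 0-block: y = 0^k for some k with 1 ≤ k ≤ p.
Pump with i = 2: xy^2z = 0^{p+k} # 1^p, which would require p+k = p. But k ≥ 1, so xy^2z ∉ L.
This contradicts the pumping lemma, so L is not regular.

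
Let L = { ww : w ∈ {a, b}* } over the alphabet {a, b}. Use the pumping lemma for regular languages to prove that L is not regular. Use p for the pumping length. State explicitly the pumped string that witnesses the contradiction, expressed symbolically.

a^{p+k} b^p a^p b^p

Assume L is regular. Let p be the pumping length given by the pumping lemma.
Take w = a^p b^p a^p b^p = uu where u = a^pb^p; then w ∈ L and |w| = 4p ≥ p.
By the pumping lemma, w = xyz with |xy| ≤ p and |y| > 0.
Since the first p symbols of w are all a's and |xy| ≤ p, y lies entirely in the leading a-block: y = a^k for some k with 1 ≤ k ≤ p.
Pump with i = 2: xy^2z = a^{p+k} b^p a^p b^p, of length 4p+k. Suppose this equals vv. The string starts with a and ends with b, so v does too; thus the boundary between the two copies of v is a b→a transition. There is exactly one such transition, at position 2p+k, so |v| = 2p+k and |vv| = 4p+2k ≠ 4p+k since k ≥ 1. So xy^2z ∉ L.
This is a contradiction; hence L is not regular.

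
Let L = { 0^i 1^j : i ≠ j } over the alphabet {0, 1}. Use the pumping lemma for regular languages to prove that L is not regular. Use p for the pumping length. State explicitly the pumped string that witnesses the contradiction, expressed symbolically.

Toward a contradiction, assume L is regular with pumping length p.
Choose w = 0^p 1^{p+p!}. Since p ≠ p+p!, w ∈ L; and |w| ≥ p.
The pumping lemma gives a decomposition w = xyz where |xy| ≤ p and |y| ≥ 1.
Since the first p symbols of w are all 0's and |xy| ≤ p, y lies entirely in the leading 0-block: y = 0^k for some k with 1 ≤ k ≤ p.
Since 1 ≤ k ≤ p, k divides p!; set t = 1 + p!/k. Then xy^t z has p + (p!/k)·k = p + p! copies of 0. Now the 0-count equals the 1-count, so i ≠ j fails. So xy^t z = 0^{p+p!} 1^{p+p!} ∉ L.
This contradicts the pumping lemma, so L is not regular.

0^{p+p!} 1^{p+p!}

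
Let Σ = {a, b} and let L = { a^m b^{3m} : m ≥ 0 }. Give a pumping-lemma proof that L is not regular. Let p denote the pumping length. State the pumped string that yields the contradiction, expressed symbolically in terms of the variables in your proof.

a^{p+k} b^{3p}

Suppose for contradiction that L is regular, and let p be the pumping length.
Let w = a^p b^{3p} ∈ L; note |w| = 4p ≥ p.
By the pumping lemma, w = xyz with |xy| ≤ p and |y| ≥ 1.
Since the first p symbols of w are all a's and |xy| ≤ p, y lies entirely in the leading a-block: y = a^k for some k with 1 ≤ k ≤ p.
Pump with i = 2: xy^2z = a^{p+k} b^{3p}. For this to lie in L we would need 3p = 3(p+k), which forces k = 0. But k ≥ 1, so xy^2z ∉ L.
This contradicts the pumping lemma, so L is not regular.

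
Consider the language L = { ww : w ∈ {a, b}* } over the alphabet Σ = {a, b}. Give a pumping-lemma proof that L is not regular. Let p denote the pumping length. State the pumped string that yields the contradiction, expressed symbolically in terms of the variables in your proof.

a^{p+k} b^p a^p b^p

Assume L is regular. Let p be the pumping length given by the pumping lemma.
Take w = a^p b^p a^p b^p = uu where u = a^pb^p; then w ∈ L and |w| = 4p ≥ p.
The pumping lemma gives a decomposition w = xyz where |xy| ≤ p and |y| ≥ 1.
Because |xy| ≤ p and w begins with p copies of a, we have y = a^k with 1 ≤ k ≤ p.
Pump with i = 2: xy^2z = a^{p+k} b^p a^p b^p, of length 4p+k. Suppose this equals vv. The string starts with a and ends with b, so v does too; thus the boundary between the two copies of v is a b→a transition. There is exactly one such transition, at position 2p+k, so |v| = 2p+k and |vv| = 4p+2k ≠ 4p+k since k ≥ 1. So xy^2z ∉ L.
This contradicts the pumping lemma, so L is not regular.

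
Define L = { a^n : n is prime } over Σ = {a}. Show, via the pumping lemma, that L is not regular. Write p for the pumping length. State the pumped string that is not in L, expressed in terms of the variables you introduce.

a^{q(1+k)}

Assume L is regular. Let p be the pumping length given by the pumping lemma.
Let q be a prime with q ≥ p+2 (infinitely many primes exist), and take w = a^q ∈ L with |w| = q ≥ p.
The pumping lemma gives a decomposition w = xyz where |xy| ≤ p and |y| > 0.
Then y = a^k for some k with 1 ≤ k ≤ p.
Since 1 ≤ k ≤ p, |xz| = q-k. Pump with i = q+1: |xy^{q+1}z| = (q-k)+(q+1)k = q+qk = q(1+k), which is composite (both factors ≥ 2). So xy^{q+1}z = a^{q(1+k)} ∉ L.
This is a contradiction; hence L is not regular.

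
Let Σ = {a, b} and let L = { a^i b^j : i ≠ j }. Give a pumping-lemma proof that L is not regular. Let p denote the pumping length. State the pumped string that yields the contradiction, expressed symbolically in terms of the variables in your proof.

Toward a contradiction, assume L is regular with pumping length p.
Choose w = a^p b^{p+p!}. Since p ≠ p+p!, w ∈ L; and |w| ≥ p.
By the pumping lemma, w = xyz with |xy| ≤ p and |y| ≥ 1.
Since the first p symbols of w are all a's and |xy| ≤ p, y lies entirely in the leading a-block: y = a^k for some k with 1 ≤ k ≤ p.
Since 1 ≤ k ≤ p, k divides p!; set t = 1 + p!/k. Then xy^t z has p + (p!/k)·k = p + p! copies of a. Now the a-count equals the b-count, so i ≠ j fails. So xy^t z = a^{p+p!} b^{p+p!} ∉ L.
This is a contradiction; hence L is not regular.

a^{p+p!} b^{p+p!}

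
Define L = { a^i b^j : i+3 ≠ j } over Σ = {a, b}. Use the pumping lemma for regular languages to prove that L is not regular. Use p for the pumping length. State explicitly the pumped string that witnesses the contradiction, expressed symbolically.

a^{p+p!} b^{p+p!+3}

Assume L is regular. Let p be the pumping length given by the pumping lemma.
Choose w = a^p b^{p+p!+3}. Since p ≠ (p+p!+3)-3 = p+p!, w ∈ L; and |w| ≥ p.
The pumping lemma gives a decomposition w = xyz where |xy| ≤ p and y is nonempty.
Because |xy| ≤ p and w begins with p copies of a, we have y = a^k with 1 ≤ k ≤ p.
Since 1 ≤ k ≤ p, k divides p!; set t = 1 + p!/k. Then xy^t z has p + (p!/k)·k = p + p! copies of a. Now the a-count is p+p! and (b-count)-3 = (p+p!+3)-3 = p+p!, so i+3 ≠ j fails. So xy^t z = a^{p+p!} b^{p+p!+3} ∉ L.
This contradicts the pumping lemma, so L is not regular.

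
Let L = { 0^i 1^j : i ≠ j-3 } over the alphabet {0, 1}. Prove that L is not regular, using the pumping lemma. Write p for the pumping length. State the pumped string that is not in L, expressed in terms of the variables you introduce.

Suppose for contradiction that L is regular, and let p be the pumping length.
Choose w = 0^p 1^{p+p!+3}. Since p ≠ (p+p!+3)-3 = p+p!, w ∈ L; and |w| ≥ p.
Write w = xyz as guaranteed by the lemma, with |xy| ≤ p and |y| > 0.
Because |xy| ≤ p and w begins with p copies of 0, we have y = 0^k with 1 ≤ k ≤ p.
Since 1 ≤ k ≤ p, k divides p!; set t = 1 + p!/k. Then xy^t z has p + (p!/k)·k = p + p! copies of 0. Now the 0-count is p+p! and (1-count)-3 = (p+p!+3)-3 = p+p!, so i ≠ j-3 fails. So xy^t z = 0^{p+p!} 1^{p+p!+3} ∉ L.
This is a contradiction; hence L is not regular.

0^{p+p!} 1^{p+p!+3}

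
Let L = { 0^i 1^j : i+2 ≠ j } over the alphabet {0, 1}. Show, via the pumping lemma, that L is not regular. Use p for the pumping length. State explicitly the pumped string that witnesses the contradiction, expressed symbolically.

0^{p+p!} 1^{p+p!+2}

Assume L is regular; let p be its pumping constant.
Choose w = 0^p 1^{p+p!+2}. Since p ≠ (p+p!+2)-2 = p+p!, w ∈ L; and |w| ≥ p.
The pumping lemma gives a decomposition w = xyz where |xy| ≤ p and |y| > 0.
The first p characters of w are 0's, so xy (and hence y) consists only of 0's. Write y = 0^k, 1 ≤ k ≤ p.
Since 1 ≤ k ≤ p, k divides p!; set t = 1 + p!/k. Then xy^t z has p + (p!/k)·k = p + p! copies of 0. Now the 0-count is p+p! and (1-count)-2 = (p+p!+2)-2 = p+p!, so i+2 ≠ j fails. So xy^t z = 0^{p+p!} 1^{p+p!+2} ∉ L.
This is a contradiction; hence L is not regular.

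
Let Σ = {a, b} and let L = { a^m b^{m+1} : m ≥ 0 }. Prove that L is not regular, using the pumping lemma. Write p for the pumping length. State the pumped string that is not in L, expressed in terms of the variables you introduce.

Assume L is regular. Let p be the pumping length given by the pumping lemma.
Let w = a^p b^{p+1} ∈ L; note |w| = 2p+1 ≥ p.
The pumping lemma gives a decomposition w = xyz where |xy| ≤ p and |y| > 0.
Since the first p symbols of w are all a's and |xy| ≤ p, y lies entirely in the leading a-block: y = a^k for some k with 1 ≤ k ≤ p.
Pump with i = 2: xy^2z = a^{p+k} b^{p+1}. For this to lie in L we would need p+1 = (p+k)+1, which forces k = 0. But k ≥ 1, so xy^2z ∉ L.
Contradiction. Therefore L is not regular.

a^{p+k} b^{p+1}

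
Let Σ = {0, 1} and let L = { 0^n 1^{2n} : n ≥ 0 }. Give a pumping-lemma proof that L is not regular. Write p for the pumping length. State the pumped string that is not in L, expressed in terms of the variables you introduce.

Toward a contradiction, assume L is regular with pumping length p.
Choose w = 0^p 1^{2p}, which is in L with |w| = 3p ≥ p.
Write w = xyz as guaranteed by the lemma, with |xy| ≤ p and |y| > 0.
Because |xy| ≤ p and w begins with p copies of 0, we have y = 0^k with 1 ≤ k ≤ p.
Pump with i = 2: xy^2z = 0^{p+k} 1^{2p}. For this to lie in L we would need 2p = 2(p+k), which forces k = 0. But k ≥ 1, so xy^2z ∉ L.
This is a contradiction; hence L is not regular.

0^{p+k} 1^{2p}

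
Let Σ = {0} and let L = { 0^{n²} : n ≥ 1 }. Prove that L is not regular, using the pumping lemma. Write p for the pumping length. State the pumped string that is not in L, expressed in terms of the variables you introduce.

Suppose for contradiction that L is regular, and let p be the pumping length.
Take w = 0^{p²} ∈ L with |w| = p² ≥ p.
By the pumping lemma, w = xyz with |xy| ≤ p and y is nonempty.
Then y = 0^k for some k with 1 ≤ k ≤ p.
Pump with i = 2: xy^2z = 0^{p²+k}. Since 1 ≤ k ≤ p, p² < p²+k ≤ p²+p < (p+1)², so p²+k lies strictly between consecutive squares and is not a perfect square. So xy^2z ∉ L.
This is a contradiction; hence L is not regular.

0^{p²+k}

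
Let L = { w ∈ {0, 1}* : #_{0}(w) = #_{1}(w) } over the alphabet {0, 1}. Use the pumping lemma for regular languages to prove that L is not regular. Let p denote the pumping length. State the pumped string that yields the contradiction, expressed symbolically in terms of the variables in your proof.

Assume L is regular. Let p be the pumping length given by the pumping lemma.
Choose w = 0^p 1^p ∈ L with |w| = 2p ≥ p.
The pumping lemma gives a decomposition w = xyz where |xy| ≤ p and |y| > 0.
The first p characters of w are 0's, so xy (and hence y) consists only of 0's. Write y = 0^k, 1 ≤ k ≤ p.
Pump with i = 2: xy^2z = 0^{p+k} 1^p has p+k occurrences of 0 but only p of 1. Since k ≥ 1 the counts differ, so xy^2z ∉ L.
Contradiction. Therefore L is not regular.

0^{p+k} 1^p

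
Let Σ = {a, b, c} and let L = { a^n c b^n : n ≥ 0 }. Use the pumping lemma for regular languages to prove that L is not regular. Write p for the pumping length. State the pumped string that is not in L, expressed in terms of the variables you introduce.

a^{p+k} c b^p

Toward a contradiction, assume L is regular with pumping length p.
Take w = a^p c b^p ∈ L with |w| = 2p+1 ≥ p.
Write w = xyz as guaranteed by the lemma, with |xy| ≤ p and y is nonempty.
Because |xy| ≤ p and w begins with p copies of a, we have y = a^k with 1 ≤ k ≤ p.
Pump with i = 2: xy^2z = a^{p+k} c b^p, which would require p+k = p. But k ≥ 1, so xy^2z ∉ L.
This contradicts the pumping lemma, so L is not regular.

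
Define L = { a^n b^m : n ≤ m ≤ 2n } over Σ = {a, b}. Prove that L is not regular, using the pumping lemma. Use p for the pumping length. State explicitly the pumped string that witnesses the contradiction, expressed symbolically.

a^{p+k} b^p

Suppose for contradiction that L is regular, and let p be the pumping length.
Take w = a^p b^p ∈ L (since p ≤ p ≤ 2p), with |w| = 2p ≥ p.
Write w = xyz as guaranteed by the lemma, with |xy| ≤ p and |y| > 0.
The first p characters of w are a's, so xy (and hence y) consists only of a's. Write y = a^k, 1 ≤ k ≤ p.
Pump with i = 2: xy^2z = a^{p+k} b^p. Now n = p+k > p = m, so the condition n ≤ m fails. Thus xy^2z ∉ L.
Contradiction. Therefore L is not regular.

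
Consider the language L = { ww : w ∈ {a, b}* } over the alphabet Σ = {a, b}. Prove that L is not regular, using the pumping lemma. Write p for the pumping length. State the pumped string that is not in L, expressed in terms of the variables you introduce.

a^{p+k} b^p a^p b^p

Assume L is regular; let p be its pumping constant.
Take w = a^p b^p a^p b^p = uu where u = a^pb^p; then w ∈ L and |w| = 4p ≥ p.
Write w = xyz as guaranteed by the lemma, with |xy| ≤ p and |y| > 0.
Since the first p symbols of w are all a's and |xy| ≤ p, y lies entirely in the leading a-block: y = a^k for some k with 1 ≤ k ≤ p.
Pump with i = 2: xy^2z = a^{p+k} b^p a^p b^p, of length 4p+k. Suppose this equals vv. The string starts with a and ends with b, so v does too; thus the boundary between the two copies of v is a b→a transition. There is exactly one such transition, at position 2p+k, so |v| = 2p+k and |vv| = 4p+2k ≠ 4p+k since k ≥ 1. So xy^2z ∉ L.
This contradicts the pumping lemma, so L is not regular.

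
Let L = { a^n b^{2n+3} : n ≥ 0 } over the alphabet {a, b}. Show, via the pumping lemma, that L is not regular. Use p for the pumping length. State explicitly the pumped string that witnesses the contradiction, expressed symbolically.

a^{p+k} b^{2p+3}

Suppose for contradiction that L is regular, and let p be the pumping length.
Let w = a^p b^{2p+3} ∈ L; note |w| = 3p+3 ≥ p.
By the pumping lemma, w = xyz with |xy| ≤ p and y is nonempty.
Since the first p symbols of w are all a's and |xy| ≤ p, y lies entirely in the leading a-block: y = a^k for some k with 1 ≤ k ≤ p.
Pump with i = 2: xy^2z = a^{p+k} b^{2p+3}. For this to lie in L we would need 2p+3 = 2(p+k)+3, which forces k = 0. But k ≥ 1, so xy^2z ∉ L.
This contradicts the pumping lemma, so L is not regular.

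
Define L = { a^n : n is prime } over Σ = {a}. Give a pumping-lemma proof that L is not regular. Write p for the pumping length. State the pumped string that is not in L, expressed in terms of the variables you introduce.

a^{q(1+k)}

Suppose for contradiction that L is regular, and let p be the pumping length.
Let q be a prime with q ≥ p+2 (infinitely many primes exist), and take w = a^q ∈ L with |w| = q ≥ p.
By the pumping lemma, w = xyz with |xy| ≤ p and y is nonempty.
Then y = a^k for some k with 1 ≤ k ≤ p.
Since 1 ≤ k ≤ p, |xz| = q-k. Pump with i = q+1: |xy^{q+1}z| = (q-k)+(q+1)k = q+qk = q(1+k), which is composite (both factors ≥ 2). So xy^{q+1}z = a^{q(1+k)} ∉ L.
Contradiction. Therefore L is not regular.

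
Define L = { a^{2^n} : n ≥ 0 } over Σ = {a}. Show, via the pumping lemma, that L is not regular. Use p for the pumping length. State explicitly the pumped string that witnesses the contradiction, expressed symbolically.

a^{2^p+k}

Suppose for contradiction that L is regular, and let p be the pumping length.
Take w = a^{2^p} ∈ L with |w| = 2^p ≥ p.
By the pumping lemma, w = xyz with |xy| ≤ p and y is nonempty.
Then y = a^k for some k with 1 ≤ k ≤ p.
Pump with i = 2: xy^2z = a^{2^p+k}. Since 1 ≤ k ≤ p < 2^p, we have 2^p < 2^p+k < 2^{p+1}, so 2^p+k is not a power of 2. So xy^2z ∉ L.
This contradicts the pumping lemma, so L is not regular.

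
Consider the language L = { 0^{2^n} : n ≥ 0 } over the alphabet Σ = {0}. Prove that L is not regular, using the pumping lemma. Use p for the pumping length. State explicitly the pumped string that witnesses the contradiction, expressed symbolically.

0^{2^p+k}

Toward a contradiction, assume L is regular with pumping length p.
Take w = 0^{2^p} ∈ L with |w| = 2^p ≥ p.
The pumping lemma gives a decomposition w = xyz where |xy| ≤ p and y is nonempty.
Then y = 0^k for some k with 1 ≤ k ≤ p.
Pump with i = 2: xy^2z = 0^{2^p+k}. Since 1 ≤ k ≤ p < 2^p, we have 2^p < 2^p+k < 2^{p+1}, so 2^p+k is not a power of 2. So xy^2z ∉ L.
Contradiction. Therefore L is not regular.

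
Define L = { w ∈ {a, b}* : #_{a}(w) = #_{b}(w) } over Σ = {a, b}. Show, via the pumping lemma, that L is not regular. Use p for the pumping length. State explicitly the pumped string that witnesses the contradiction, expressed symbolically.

Toward a contradiction, assume L is regular with pumping length p.
Choose w = a^p b^p ∈ L with |w| = 2p ≥ p.
By the pumping lemma, w = xyz with |xy| ≤ p and |y| ≥ 1.
The first p characters of w are a's, so xy (and hence y) consists only of a's. Write y = a^k, 1 ≤ k ≤ p.
Pump with i = 2: xy^2z = a^{p+k} b^p has p+k occurrences of a but only p of b. Since k ≥ 1 the counts differ, so xy^2z ∉ L.
Contradiction. Therefore L is not regular.

a^{p+k} b^p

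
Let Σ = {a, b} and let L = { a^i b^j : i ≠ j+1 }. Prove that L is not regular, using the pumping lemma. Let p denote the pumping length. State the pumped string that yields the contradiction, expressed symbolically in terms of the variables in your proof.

Toward a contradiction, assume L is regular with pumping length p.
Choose w = a^p b^{p+p!-1}. Since p ≠ (p+p!-1)+1 = p+p!, w ∈ L; and |w| ≥ p.
By the pumping lemma, w = xyz with |xy| ≤ p and |y| > 0.
The first p characters of w are a's, so xy (and hence y) consists only of a's. Write y = a^k, 1 ≤ k ≤ p.
Since 1 ≤ k ≤ p, k divides p!; set t = 1 + p!/k. Then xy^t z has p + (p!/k)·k = p + p! copies of a. Now the a-count is p+p! and (b-count)+1 = (p+p!-1)+1 = p+p!, so i ≠ j+1 fails. So xy^t z = a^{p+p!} b^{p+p!-1} ∉ L.
This is a contradiction; hence L is not regular.

a^{p+p!} b^{p+p!-1}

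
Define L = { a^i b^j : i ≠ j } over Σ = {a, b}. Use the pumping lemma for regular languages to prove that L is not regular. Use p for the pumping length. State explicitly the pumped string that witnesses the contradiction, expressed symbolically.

Toward a contradiction, assume L is regular with pumping length p.
Choose w = a^p b^{p+p!}. Since p ≠ p+p!, w ∈ L; and |w| ≥ p.
Write w = xyz as guaranteed by the lemma, with |xy| ≤ p and |y| ≥ 1.
The first p characters of w are a's, so xy (and hence y) consists only of a's. Write y = a^k, 1 ≤ k ≤ p.
Since 1 ≤ k ≤ p, k divides p!; set t = 1 + p!/k. Then xy^t z has p + (p!/k)·k = p + p! copies of a. Now the a-count equals the b-count, so i ≠ j fails. So xy^t z = a^{p+p!} b^{p+p!} ∉ L.
Contradiction. Therefore L is not regular.

a^{p+p!} b^{p+p!}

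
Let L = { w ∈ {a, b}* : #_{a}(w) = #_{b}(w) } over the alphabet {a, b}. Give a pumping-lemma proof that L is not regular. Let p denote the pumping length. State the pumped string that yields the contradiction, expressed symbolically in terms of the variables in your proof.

a^{p+k} b^p

Assume L is regular. Let p be the pumping length given by the pumping lemma.
Choose w = a^p b^p ∈ L with |w| = 2p ≥ p.
Write w = xyz as guaranteed by the lemma, with |xy| ≤ p and |y| > 0.
Since the first p symbols of w are all a's and |xy| ≤ p, y lies entirely in the leading a-block: y = a^k for some k with 1 ≤ k ≤ p.
Pump with i = 2: xy^2z = a^{p+k} b^p has p+k occurrences of a but only p of b. Since k ≥ 1 the counts differ, so xy^2z ∉ L.
Contradiction. Therefore L is not regular.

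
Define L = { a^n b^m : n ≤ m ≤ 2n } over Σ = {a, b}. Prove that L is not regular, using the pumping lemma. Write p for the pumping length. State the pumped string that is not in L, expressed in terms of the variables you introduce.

a^{p+k} b^p

Suppose for contradiction that L is regular, and let p be the pumping length.
Take w = a^p b^p ∈ L (since p ≤ p ≤ 2p), with |w| = 2p ≥ p.
Write w = xyz as guaranteed by the lemma, with |xy| ≤ p and |y| > 0.
Since the first p symbols of w are all a's and |xy| ≤ p, y lies entirely in the leading a-block: y = a^k for some k with 1 ≤ k ≤ p.
Pump with i = 2: xy^2z = a^{p+k} b^p. Now n = p+k > p = m, so the condition n ≤ m fails. Thus xy^2z ∉ L.
This contradicts the pumping lemma, so L is not regular.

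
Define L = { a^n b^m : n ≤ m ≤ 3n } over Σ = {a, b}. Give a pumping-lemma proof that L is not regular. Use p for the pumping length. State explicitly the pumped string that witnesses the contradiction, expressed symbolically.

Assume L is regular. Let p be the pumping length given by the pumping lemma.
Take w = a^p b^p ∈ L (since p ≤ p ≤ 3p), with |w| = 2p ≥ p.
By the pumping lemma, w = xyz with |xy| ≤ p and y is nonempty.
Since the first p symbols of w are all a's and |xy| ≤ p, y lies entirely in the leading a-block: y = a^k for some k with 1 ≤ k ≤ p.
Pump with i = 2: xy^2z = a^{p+k} b^p. Now n = p+k > p = m, so the condition n ≤ m fails. Thus xy^2z ∉ L.
This contradicts the pumping lemma, so L is not regular.

a^{p+k} b^p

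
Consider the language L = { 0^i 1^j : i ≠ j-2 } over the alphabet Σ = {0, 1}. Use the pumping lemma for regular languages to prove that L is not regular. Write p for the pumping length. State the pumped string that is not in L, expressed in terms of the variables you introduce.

Suppose for contradiction that L is regular, and let p be the pumping length.
Choose w = 0^p 1^{p+p!+2}. Since p ≠ (p+p!+2)-2 = p+p!, w ∈ L; and |w| ≥ p.
The pumping lemma gives a decomposition w = xyz where |xy| ≤ p and |y| > 0.
The first p characters of w are 0's, so xy (and hence y) consists only of 0's. Write y = 0^k, 1 ≤ k ≤ p.
Since 1 ≤ k ≤ p, k divides p!; set t = 1 + p!/k. Then xy^t z has p + (p!/k)·k = p + p! copies of 0. Now the 0-count is p+p! and (1-count)-2 = (p+p!+2)-2 = p+p!, so i ≠ j-2 fails. So xy^t z = 0^{p+p!} 1^{p+p!+2} ∉ L.
This is a contradiction; hence L is not regular.

0^{p+p!} 1^{p+p!+2}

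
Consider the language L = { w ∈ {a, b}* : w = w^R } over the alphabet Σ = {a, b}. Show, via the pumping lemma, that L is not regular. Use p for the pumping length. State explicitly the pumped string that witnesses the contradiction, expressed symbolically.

a^{p+k} b a^p

Assume L is regular; let p be its pumping constant.
Take w = a^p b a^p, a palindrome of length 2p+1 ≥ p.
Write w = xyz as guaranteed by the lemma, with |xy| ≤ p and |y| > 0.
Since the first p symbols of w are all a's and |xy| ≤ p, y lies entirely in the leading a-block: y = a^k for some k with 1 ≤ k ≤ p.
Pump with i = 2: xy^2z = a^{p+k} b a^p. Its reverse is a^p b a^{p+k}, which differs from xy^2z since k ≥ 1. So xy^2z is not a palindrome and xy^2z ∉ L.
This is a contradiction; hence L is not regular.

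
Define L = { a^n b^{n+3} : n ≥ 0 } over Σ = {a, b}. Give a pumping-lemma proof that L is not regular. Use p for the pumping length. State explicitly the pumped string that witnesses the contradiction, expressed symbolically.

a^{p+k} b^{p+3}

Assume L is regular; let p be its pumping constant.
Choose w = a^p b^{p+3}, which is in L with |w| = 2p+3 ≥ p.
The pumping lemma gives a decomposition w = xyz where |xy| ≤ p and y is nonempty.
Because |xy| ≤ p and w begins with p copies of a, we have y = a^k with 1 ≤ k ≤ p.
Pump with i = 2: xy^2z = a^{p+k} b^{p+3}. For this to lie in L we would need p+3 = (p+k)+3, which forces k = 0. But k ≥ 1, so xy^2z ∉ L.
This is a contradiction; hence L is not regular.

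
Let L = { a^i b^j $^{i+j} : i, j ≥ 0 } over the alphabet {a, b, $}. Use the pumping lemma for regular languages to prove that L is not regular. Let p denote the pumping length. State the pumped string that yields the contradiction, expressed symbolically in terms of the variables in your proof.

a^{p+k} b^p $^{2p}

Toward a contradiction, assume L is regular with pumping length p.
Take w = a^p b^p $^{2p} ∈ L (with i=j=p, i+j=2p), |w| = 4p ≥ p.
Write w = xyz as guaranteed by the lemma, with |xy| ≤ p and |y| > 0.
The first p characters of w are a's, so xy (and hence y) consists only of a's. Write y = a^k, 1 ≤ k ≤ p.
Consider xy^2z = a^{p+k} b^p $^{2p}. Now the a- and b-counts sum to 2p+k, but the $-count is 2p ≠ 2p+k. So xy^2z ∉ L.
This is a contradiction; hence L is not regular.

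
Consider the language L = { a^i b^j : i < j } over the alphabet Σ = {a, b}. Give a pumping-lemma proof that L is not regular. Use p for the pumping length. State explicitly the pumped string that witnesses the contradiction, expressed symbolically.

a^{p+k} b^{p+1}

Assume L is regular; let p be its pumping constant.
Choose w = a^p b^{p+1} ∈ L, with |w| = 2p+1 ≥ p.
By the pumping lemma, w = xyz with |xy| ≤ p and y is nonempty.
The first p characters of w are a's, so xy (and hence y) consists only of a's. Write y = a^k, 1 ≤ k ≤ p.
Consider xy^2z = a^{p+k} b^{p+1}. Since k ≥ 1, the a-count p+k is at least p+1, so i < j fails; thus xy^2z ∉ L.
This is a contradiction; hence L is not regular.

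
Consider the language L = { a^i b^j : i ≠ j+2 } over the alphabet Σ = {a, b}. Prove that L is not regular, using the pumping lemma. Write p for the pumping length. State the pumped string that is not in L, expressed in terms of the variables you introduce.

a^{p+p!} b^{p+p!-2}

Assume L is regular; let p be its pumping constant.
Choose w = a^p b^{p+p!-2}. Since p ≠ (p+p!-2)+2 = p+p!, w ∈ L; and |w| ≥ p.
Write w = xyz as guaranteed by the lemma, with |xy| ≤ p and |y| > 0.
Because |xy| ≤ p and w begins with p copies of a, we have y = a^k with 1 ≤ k ≤ p.
Since 1 ≤ k ≤ p, k divides p!; set t = 1 + p!/k. Then xy^t z has p + (p!/k)·k = p + p! copies of a. Now the a-count is p+p! and (b-count)+2 = (p+p!-2)+2 = p+p!, so i ≠ j+2 fails. So xy^t z = a^{p+p!} b^{p+p!-2} ∉ L.
This is a contradiction; hence L is not regular.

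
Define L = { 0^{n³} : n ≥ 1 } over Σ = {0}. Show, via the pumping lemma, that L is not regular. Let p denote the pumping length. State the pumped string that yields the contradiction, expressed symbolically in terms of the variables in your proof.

0^{p³+k}

Toward a contradiction, assume L is regular with pumping length p.
Take w = 0^{p³} ∈ L with |w| = p³ ≥ p.
The pumping lemma gives a decomposition w = xyz where |xy| ≤ p and y is nonempty.
Then y = 0^k for some k with 1 ≤ k ≤ p.
Pump with i = 2: xy^2z = 0^{p³+k}. Since 1 ≤ k ≤ p, p³ < p³+k ≤ p³+p < p³+3p²+3p+1 = (p+1)³, so p³+k is not a perfect cube. So xy^2z ∉ L.
This is a contradiction; hence L is not regular.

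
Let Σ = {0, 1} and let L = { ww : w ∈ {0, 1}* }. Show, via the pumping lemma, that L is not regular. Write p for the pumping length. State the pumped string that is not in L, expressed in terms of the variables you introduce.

0^{p+k} 1^p 0^p 1^p

Suppose for contradiction that L is regular, and let p be the pumping length.
Take w = 0^p 1^p 0^p 1^p = uu where u = 0^p1^p; then w ∈ L and |w| = 4p ≥ p.
The pumping lemma gives a decomposition w = xyz where |xy| ≤ p and |y| > 0.
The first p characters of w are 0's, so xy (and hence y) consists only of 0's. Write y = 0^k, 1 ≤ k ≤ p.
Pump with i = 2: xy^2z = 0^{p+k} 1^p 0^p 1^p, of length 4p+k. Suppose this equals vv. The string starts with 0 and ends with 1, so v does too; thus the boundary between the two copies of v is a 1→0 transition. There is exactly one such transition, at position 2p+k, so |v| = 2p+k and |vv| = 4p+2k ≠ 4p+k since k ≥ 1. So xy^2z ∉ L.
This contradicts the pumping lemma, so L is not regular.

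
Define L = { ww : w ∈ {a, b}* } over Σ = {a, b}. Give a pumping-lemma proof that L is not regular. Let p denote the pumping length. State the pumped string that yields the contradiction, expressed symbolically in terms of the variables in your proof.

Assume L is regular; let p be its pumping constant.
Take w = a^p b^p a^p b^p = uu where u = a^pb^p; then w ∈ L and |w| = 4p ≥ p.
By the pumping lemma, w = xyz with |xy| ≤ p and y is nonempty.
Because |xy| ≤ p and w begins with p copies of a, we have y = a^k with 1 ≤ k ≤ p.
Pump with i = 2: xy^2z = a^{p+k} b^p a^p b^p, of length 4p+k. Suppose this equals vv. The string starts with a and ends with b, so v does too; thus the boundary between the two copies of v is a b→a transition. There is exactly one such transition, at position 2p+k, so |v| = 2p+k and |vv| = 4p+2k ≠ 4p+k since k ≥ 1. So xy^2z ∉ L.
Contradiction. Therefore L is not regular.

a^{p+k} b^p a^p b^p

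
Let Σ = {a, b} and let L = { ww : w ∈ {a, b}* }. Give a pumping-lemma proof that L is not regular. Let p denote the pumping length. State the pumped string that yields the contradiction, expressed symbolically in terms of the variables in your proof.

Assume L is regular. Let p be the pumping length given by the pumping lemma.
Take w = a^p b^p a^p b^p = uu where u = a^pb^p; then w ∈ L and |w| = 4p ≥ p.
By the pumping lemma, w = xyz with |xy| ≤ p and y is nonempty.
The first p characters of w are a's, so xy (and hence y) consists only of a's. Write y = a^k, 1 ≤ k ≤ p.
Pump with i = 2: xy^2z = a^{p+k} b^p a^p b^p, of length 4p+k. Suppose this equals vv. The string starts with a and ends with b, so v does too; thus the boundary between the two copies of v is a b→a transition. There is exactly one such transition, at position 2p+k, so |v| = 2p+k and |vv| = 4p+2k ≠ 4p+k since k ≥ 1. So xy^2z ∉ L.
This contradicts the pumping lemma, so L is not regular.

a^{p+k} b^p a^p b^p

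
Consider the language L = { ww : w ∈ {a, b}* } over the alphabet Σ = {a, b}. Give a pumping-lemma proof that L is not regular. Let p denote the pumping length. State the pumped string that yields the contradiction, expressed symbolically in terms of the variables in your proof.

Assume L is regular; let p be its pumping constant.
Take w = a^p b^p a^p b^p = uu where u = a^pb^p; then w ∈ L and |w| = 4p ≥ p.
Write w = xyz as guaranteed by the lemma, with |xy| ≤ p and y is nonempty.
The first p characters of w are a's, so xy (and hence y) consists only of a's. Write y = a^k, 1 ≤ k ≤ p.
Pump with i = 2: xy^2z = a^{p+k} b^p a^p b^p, of length 4p+k. Suppose this equals vv. The string starts with a and ends with b, so v does too; thus the boundary between the two copies of v is a b→a transition. There is exactly one such transition, at position 2p+k, so |v| = 2p+k and |vv| = 4p+2k ≠ 4p+k since k ≥ 1. So xy^2z ∉ L.
Contradiction. Therefore L is not regular.

a^{p+k} b^p a^p b^p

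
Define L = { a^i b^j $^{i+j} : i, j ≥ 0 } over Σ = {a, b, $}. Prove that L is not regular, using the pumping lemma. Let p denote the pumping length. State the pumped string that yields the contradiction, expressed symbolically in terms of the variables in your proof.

a^{p+k} b^p $^{2p}

Assume L is regular; let p be its pumping constant.
Take w = a^p b^p $^{2p} ∈ L (with i=j=p, i+j=2p), |w| = 4p ≥ p.
By the pumping lemma, w = xyz with |xy| ≤ p and y is nonempty.
Because |xy| ≤ p and w begins with p copies of a, we have y = a^k with 1 ≤ k ≤ p.
Consider xy^2z = a^{p+k} b^p $^{2p}. Now the a- and b-counts sum to 2p+k, but the $-count is 2p ≠ 2p+k. So xy^2z ∉ L.
This contradicts the pumping lemma, so L is not regular.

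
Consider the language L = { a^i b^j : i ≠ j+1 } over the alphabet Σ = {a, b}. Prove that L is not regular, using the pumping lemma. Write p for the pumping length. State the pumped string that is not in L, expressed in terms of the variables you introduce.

a^{p+p!} b^{p+p!-1}

Assume L is regular; let p be its pumping constant.
Choose w = a^p b^{p+p!-1}. Since p ≠ (p+p!-1)+1 = p+p!, w ∈ L; and |w| ≥ p.
Write w = xyz as guaranteed by the lemma, with |xy| ≤ p and |y| > 0.
Because |xy| ≤ p and w begins with p copies of a, we have y = a^k with 1 ≤ k ≤ p.
Since 1 ≤ k ≤ p, k divides p!; set t = 1 + p!/k. Then xy^t z has p + (p!/k)·k = p + p! copies of a. Now the a-count is p+p! and (b-count)+1 = (p+p!-1)+1 = p+p!, so i ≠ j+1 fails. So xy^t z = a^{p+p!} b^{p+p!-1} ∉ L.
This is a contradiction; hence L is not regular.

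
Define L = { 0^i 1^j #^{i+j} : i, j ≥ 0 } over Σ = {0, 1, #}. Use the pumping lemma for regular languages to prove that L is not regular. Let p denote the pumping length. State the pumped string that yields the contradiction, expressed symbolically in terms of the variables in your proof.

Assume L is regular. Let p be the pumping length given by the pumping lemma.
Take w = 0^p 1^p #^{2p} ∈ L (with i=j=p, i+j=2p), |w| = 4p ≥ p.
The pumping lemma gives a decomposition w = xyz where |xy| ≤ p and |y| ≥ 1.
The first p characters of w are 0's, so xy (and hence y) consists only of 0's. Write y = 0^k, 1 ≤ k ≤ p.
Consider xy^2z = 0^{p+k} 1^p #^{2p}. Now the 0- and 1-counts sum to 2p+k, but the #-count is 2p ≠ 2p+k. So xy^2z ∉ L.
This is a contradiction; hence L is not regular.

0^{p+k} 1^p #^{2p}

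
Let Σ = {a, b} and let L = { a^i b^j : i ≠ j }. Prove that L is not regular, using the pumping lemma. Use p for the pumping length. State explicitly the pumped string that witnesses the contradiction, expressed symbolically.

Toward a contradiction, assume L is regular with pumping length p.
Choose w = a^p b^{p+p!}. Since p ≠ p+p!, w ∈ L; and |w| ≥ p.
By the pumping lemma, w = xyz with |xy| ≤ p and y is nonempty.
Because |xy| ≤ p and w begins with p copies of a, we have y = a^k with 1 ≤ k ≤ p.
Since 1 ≤ k ≤ p, k divides p!; set t = 1 + p!/k. Then xy^t z has p + (p!/k)·k = p + p! copies of a. Now the a-count equals the b-count, so i ≠ j fails. So xy^t z = a^{p+p!} b^{p+p!} ∉ L.
This contradicts the pumping lemma, so L is not regular.

a^{p+p!} b^{p+p!}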